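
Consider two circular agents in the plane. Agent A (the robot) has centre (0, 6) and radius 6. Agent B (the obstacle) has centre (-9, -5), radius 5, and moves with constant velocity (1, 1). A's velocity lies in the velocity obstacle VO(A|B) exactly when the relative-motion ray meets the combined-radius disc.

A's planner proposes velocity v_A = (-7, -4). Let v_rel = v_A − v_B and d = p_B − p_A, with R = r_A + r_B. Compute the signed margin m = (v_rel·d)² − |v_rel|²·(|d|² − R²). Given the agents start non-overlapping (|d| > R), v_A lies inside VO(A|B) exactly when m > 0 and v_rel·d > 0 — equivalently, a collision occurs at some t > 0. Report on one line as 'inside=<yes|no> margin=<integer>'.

d = (-9, -11),  |d|² = 202;  R = 6+5 = 11,  c = 202−11² = 81
v_rel = (-8, -5),  |v_rel|² = 89;  v_rel·d = (-8)·(-9) + (-5)·(-11) = 127
89·t² − 254·t + 81 = 0  ⇒  m = 127² − 89·81 = 8920
m = 8920 > 0,  v_rel·d = 127 > 0  ⇒  inside

inside=yes margin=8920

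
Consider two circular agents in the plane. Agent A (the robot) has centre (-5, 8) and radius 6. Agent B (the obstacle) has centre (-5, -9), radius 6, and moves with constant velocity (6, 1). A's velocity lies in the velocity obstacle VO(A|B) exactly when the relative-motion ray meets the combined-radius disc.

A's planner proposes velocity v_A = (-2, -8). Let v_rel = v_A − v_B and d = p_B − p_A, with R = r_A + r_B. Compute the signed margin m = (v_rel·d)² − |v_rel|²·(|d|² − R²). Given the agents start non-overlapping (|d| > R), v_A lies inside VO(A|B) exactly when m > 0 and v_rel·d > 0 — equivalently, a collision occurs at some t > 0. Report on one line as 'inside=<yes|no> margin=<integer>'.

d = (0, -17),  |d|² = 289;  R = 6+6 = 12,  c = 289−12² = 145
v_rel = (-8, -9),  |v_rel|² = 145;  v_rel·d = (-8)·(0) + (-9)·(-17) = 153
145·t² − 306·t + 145 = 0  ⇒  m = 153² − 145·145 = 2384
m = 2384 > 0,  v_rel·d = 153 > 0  ⇒  inside

inside=yes margin=2384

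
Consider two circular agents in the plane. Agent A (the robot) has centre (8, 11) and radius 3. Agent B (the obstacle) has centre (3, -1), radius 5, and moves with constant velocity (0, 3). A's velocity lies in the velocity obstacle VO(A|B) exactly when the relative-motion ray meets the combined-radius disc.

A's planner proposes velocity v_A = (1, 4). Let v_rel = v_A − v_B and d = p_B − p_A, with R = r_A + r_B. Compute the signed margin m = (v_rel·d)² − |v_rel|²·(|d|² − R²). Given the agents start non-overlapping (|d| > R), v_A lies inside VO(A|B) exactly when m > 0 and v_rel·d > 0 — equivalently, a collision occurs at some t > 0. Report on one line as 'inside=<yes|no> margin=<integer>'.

d = (-5, -12),  |d|² = 169;  R = 3+5 = 8,  c = 169−8² = 105
v_rel = (1, 1),  |v_rel|² = 2;  v_rel·d = (1)·(-5) + (1)·(-12) = -17
2·t² + 34·t + 105 = 0  ⇒  m = (-17)² − 2·105 = 79
m = 79 > 0,  v_rel·d = -17 < 0  ⇒  outside

inside=no margin=79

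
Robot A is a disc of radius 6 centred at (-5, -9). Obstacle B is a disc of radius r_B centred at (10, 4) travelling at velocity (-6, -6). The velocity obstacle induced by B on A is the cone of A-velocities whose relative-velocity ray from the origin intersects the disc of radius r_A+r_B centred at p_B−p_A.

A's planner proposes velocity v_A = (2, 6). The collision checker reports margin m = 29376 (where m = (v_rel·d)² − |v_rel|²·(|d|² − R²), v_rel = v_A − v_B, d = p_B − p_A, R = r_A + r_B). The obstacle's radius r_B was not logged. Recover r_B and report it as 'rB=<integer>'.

m = 29376
d = (15, 13);  v_rel = (8, 12),  |v_rel|² = 208
v_rel×d = (8)·(13) − (12)·(15) = -76
since m = R²·208 − (-76)²:  R² = (5776 + 29376) / 208 = 169
R = √169 = 13  ⇒  r_B = 13 − 6 = 7

rB=7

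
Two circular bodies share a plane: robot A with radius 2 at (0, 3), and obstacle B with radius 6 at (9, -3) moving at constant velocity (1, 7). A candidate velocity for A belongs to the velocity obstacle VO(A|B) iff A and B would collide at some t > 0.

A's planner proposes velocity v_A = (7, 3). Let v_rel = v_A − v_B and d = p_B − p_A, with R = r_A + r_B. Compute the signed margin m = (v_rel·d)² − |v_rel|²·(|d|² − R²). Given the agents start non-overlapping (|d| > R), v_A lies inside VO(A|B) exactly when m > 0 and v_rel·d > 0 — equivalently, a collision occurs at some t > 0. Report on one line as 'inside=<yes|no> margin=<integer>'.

d = (9, -6),  |d|² = 117;  R = 2+6 = 8,  c = 117−8² = 53
v_rel = (6, -4),  |v_rel|² = 52;  v_rel·d = (6)·(9) + (-4)·(-6) = 78
52·t² − 156·t + 53 = 0  ⇒  m = 78² − 52·53 = 3328
m = 3328 > 0,  v_rel·d = 78 > 0  ⇒  inside

inside=yes margin=3328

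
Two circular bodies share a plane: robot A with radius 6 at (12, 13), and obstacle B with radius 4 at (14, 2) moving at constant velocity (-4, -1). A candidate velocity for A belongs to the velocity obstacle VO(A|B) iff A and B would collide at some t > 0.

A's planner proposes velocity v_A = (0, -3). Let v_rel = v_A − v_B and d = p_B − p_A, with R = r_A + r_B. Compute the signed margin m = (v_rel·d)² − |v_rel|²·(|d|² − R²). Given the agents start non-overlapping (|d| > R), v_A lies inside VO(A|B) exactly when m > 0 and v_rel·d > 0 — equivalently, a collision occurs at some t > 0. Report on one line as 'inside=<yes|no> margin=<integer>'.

d = (2, -11),  |d|² = 125;  R = 6+4 = 10,  c = 125−10² = 25
v_rel = (4, -2),  |v_rel|² = 20;  v_rel·d = (4)·(2) + (-2)·(-11) = 30
20·t² − 60·t + 25 = 0  ⇒  m = 30² − 20·25 = 400
m = 400 > 0,  v_rel·d = 30 > 0  ⇒  inside

inside=yes margin=400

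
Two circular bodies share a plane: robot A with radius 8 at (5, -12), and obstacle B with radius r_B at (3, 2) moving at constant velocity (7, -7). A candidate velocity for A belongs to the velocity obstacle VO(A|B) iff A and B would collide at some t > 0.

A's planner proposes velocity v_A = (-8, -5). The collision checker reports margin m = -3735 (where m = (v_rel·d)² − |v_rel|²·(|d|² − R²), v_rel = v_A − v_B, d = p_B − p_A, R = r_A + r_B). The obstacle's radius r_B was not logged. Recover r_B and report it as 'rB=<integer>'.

m = -3735
d = (-2, 14);  v_rel = (-15, 2),  |v_rel|² = 229
v_rel×d = (-15)·(14) − (2)·(-2) = -206
since m = R²·229 − (-206)²:  R² = (42436 + -3735) / 229 = 169
R = √169 = 13  ⇒  r_B = 13 − 8 = 5

rB=5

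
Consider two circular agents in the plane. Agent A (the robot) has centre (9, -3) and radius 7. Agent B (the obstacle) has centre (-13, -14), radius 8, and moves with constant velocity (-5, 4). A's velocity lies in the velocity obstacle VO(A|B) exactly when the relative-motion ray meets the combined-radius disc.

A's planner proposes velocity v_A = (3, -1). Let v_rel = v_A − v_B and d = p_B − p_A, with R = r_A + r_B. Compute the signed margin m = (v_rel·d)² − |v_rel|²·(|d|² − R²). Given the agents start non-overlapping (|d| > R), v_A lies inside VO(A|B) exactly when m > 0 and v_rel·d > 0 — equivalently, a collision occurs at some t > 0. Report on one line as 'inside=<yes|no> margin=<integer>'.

d = (-22, -11),  |d|² = 605;  R = 7+8 = 15,  c = 605−15² = 380
v_rel = (8, -5),  |v_rel|² = 89;  v_rel·d = (8)·(-22) + (-5)·(-11) = -121
89·t² + 242·t + 380 = 0  ⇒  m = (-121)² − 89·380 = -19179
m = -19179 < 0,  v_rel·d = -121 < 0  ⇒  outside

inside=no margin=-19179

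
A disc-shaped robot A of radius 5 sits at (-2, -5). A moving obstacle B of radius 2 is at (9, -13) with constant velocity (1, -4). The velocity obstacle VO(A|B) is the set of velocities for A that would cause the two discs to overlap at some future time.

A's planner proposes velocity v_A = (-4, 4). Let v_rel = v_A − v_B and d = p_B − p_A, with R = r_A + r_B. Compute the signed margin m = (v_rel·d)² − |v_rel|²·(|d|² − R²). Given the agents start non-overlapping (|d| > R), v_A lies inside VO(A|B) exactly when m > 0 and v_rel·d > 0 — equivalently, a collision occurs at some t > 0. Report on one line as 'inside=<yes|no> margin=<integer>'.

d = (11, -8),  |d|² = 185;  R = 5+2 = 7,  c = 185−7² = 136
v_rel = (-5, 8),  |v_rel|² = 89;  v_rel·d = (-5)·(11) + (8)·(-8) = -119
89·t² + 238·t + 136 = 0  ⇒  m = (-119)² − 89·136 = 2057
m = 2057 > 0,  v_rel·d = -119 < 0  ⇒  outside

inside=no margin=2057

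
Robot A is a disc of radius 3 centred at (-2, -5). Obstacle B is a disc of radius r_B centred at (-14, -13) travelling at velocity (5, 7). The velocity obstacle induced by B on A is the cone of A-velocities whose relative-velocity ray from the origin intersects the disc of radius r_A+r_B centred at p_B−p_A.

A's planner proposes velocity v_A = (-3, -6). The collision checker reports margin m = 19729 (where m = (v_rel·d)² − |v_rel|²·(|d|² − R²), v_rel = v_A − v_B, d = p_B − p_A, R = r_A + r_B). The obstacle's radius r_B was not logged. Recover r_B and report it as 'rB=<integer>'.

m = 19729
d = (-12, -8);  v_rel = (-8, -13),  |v_rel|² = 233
v_rel×d = (-8)·(-8) − (-13)·(-12) = -92
since m = R²·233 − (-92)²:  R² = (8464 + 19729) / 233 = 121
R = √121 = 11  ⇒  r_B = 11 − 3 = 8

rB=8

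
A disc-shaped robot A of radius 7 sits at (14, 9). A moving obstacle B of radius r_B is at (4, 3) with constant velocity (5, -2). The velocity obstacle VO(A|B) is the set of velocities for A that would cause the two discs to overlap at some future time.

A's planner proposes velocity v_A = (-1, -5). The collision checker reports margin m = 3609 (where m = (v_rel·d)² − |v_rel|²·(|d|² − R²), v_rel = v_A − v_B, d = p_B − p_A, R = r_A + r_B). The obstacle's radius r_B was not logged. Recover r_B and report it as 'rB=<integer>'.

m = 3609
d = (-10, -6);  v_rel = (-6, -3),  |v_rel|² = 45
v_rel×d = (-6)·(-6) − (-3)·(-10) = 6
since m = R²·45 − 6²:  R² = (36 + 3609) / 45 = 81
R = √81 = 9  ⇒  r_B = 9 − 7 = 2

rB=2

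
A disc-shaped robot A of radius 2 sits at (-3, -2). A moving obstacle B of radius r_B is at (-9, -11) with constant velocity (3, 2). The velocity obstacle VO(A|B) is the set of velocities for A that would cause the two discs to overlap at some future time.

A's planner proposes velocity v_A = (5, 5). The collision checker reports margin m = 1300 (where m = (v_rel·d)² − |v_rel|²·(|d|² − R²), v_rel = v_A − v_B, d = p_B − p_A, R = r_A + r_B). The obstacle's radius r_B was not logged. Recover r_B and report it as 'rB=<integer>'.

m = 1300
d = (-6, -9);  v_rel = (2, 3),  |v_rel|² = 13
v_rel×d = (2)·(-9) − (3)·(-6) = 0
since m = R²·13 − 0²:  R² = (0 + 1300) / 13 = 100
R = √100 = 10  ⇒  r_B = 10 − 2 = 8

rB=8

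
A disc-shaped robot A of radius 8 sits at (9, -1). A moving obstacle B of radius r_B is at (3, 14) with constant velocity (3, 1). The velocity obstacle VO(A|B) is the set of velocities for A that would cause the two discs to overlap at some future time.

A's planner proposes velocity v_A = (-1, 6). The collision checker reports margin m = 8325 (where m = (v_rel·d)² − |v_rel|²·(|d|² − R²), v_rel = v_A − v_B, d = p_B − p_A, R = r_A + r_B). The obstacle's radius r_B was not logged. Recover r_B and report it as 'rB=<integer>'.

m = 8325
d = (-6, 15);  v_rel = (-4, 5),  |v_rel|² = 41
v_rel×d = (-4)·(15) − (5)·(-6) = -30
since m = R²·41 − (-30)²:  R² = (900 + 8325) / 41 = 225
R = √225 = 15  ⇒  r_B = 15 − 8 = 7

rB=7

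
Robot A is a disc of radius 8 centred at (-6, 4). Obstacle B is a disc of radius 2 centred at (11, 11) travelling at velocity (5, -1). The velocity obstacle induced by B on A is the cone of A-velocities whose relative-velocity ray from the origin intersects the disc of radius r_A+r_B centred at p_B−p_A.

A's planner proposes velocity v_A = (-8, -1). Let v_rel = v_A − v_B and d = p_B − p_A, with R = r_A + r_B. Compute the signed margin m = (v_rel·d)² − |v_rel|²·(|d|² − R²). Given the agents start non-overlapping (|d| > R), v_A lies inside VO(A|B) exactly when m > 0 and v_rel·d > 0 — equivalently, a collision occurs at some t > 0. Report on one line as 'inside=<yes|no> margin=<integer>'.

d = (17, 7),  |d|² = 338;  R = 8+2 = 10,  c = 338−10² = 238
v_rel = (-13, 0),  |v_rel|² = 169;  v_rel·d = (-13)·(17) + (0)·(7) = -221
169·t² + 442·t + 238 = 0  ⇒  m = (-221)² − 169·238 = 8619
m = 8619 > 0,  v_rel·d = -221 < 0  ⇒  outside

inside=no margin=8619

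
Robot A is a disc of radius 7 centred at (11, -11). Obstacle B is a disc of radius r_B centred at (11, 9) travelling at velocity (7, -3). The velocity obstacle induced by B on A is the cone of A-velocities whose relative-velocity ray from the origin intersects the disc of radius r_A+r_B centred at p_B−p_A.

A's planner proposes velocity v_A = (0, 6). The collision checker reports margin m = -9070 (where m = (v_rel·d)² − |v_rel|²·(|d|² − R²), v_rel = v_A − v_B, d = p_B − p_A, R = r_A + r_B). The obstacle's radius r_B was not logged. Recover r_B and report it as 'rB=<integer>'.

m = -9070
d = (0, 20);  v_rel = (-7, 9),  |v_rel|² = 130
v_rel×d = (-7)·(20) − (9)·(0) = -140
since m = R²·130 − (-140)²:  R² = (19600 + -9070) / 130 = 81
R = √81 = 9  ⇒  r_B = 9 − 7 = 2

rB=2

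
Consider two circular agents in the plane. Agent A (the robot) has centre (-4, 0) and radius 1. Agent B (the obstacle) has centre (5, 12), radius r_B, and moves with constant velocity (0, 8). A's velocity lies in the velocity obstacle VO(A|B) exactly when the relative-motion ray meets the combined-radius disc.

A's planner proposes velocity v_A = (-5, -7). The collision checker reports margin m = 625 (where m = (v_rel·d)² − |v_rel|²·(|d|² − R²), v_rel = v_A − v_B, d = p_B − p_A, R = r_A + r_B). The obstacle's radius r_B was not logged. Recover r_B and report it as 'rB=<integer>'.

m = 625
d = (9, 12);  v_rel = (-5, -15),  |v_rel|² = 250
v_rel×d = (-5)·(12) − (-15)·(9) = 75
since m = R²·250 − 75²:  R² = (5625 + 625) / 250 = 25
R = √25 = 5  ⇒  r_B = 5 − 1 = 4

rB=4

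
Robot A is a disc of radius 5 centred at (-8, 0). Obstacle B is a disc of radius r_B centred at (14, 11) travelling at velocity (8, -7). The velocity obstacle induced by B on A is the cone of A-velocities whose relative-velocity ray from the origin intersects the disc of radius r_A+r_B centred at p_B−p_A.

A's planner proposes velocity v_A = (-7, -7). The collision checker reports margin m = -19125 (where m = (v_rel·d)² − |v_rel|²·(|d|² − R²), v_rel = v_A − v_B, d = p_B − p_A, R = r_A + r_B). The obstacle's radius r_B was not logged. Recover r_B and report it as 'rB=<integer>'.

m = -19125
d = (22, 11);  v_rel = (-15, 0),  |v_rel|² = 225
v_rel×d = (-15)·(11) − (0)·(22) = -165
since m = R²·225 − (-165)²:  R² = (27225 + -19125) / 225 = 36
R = √36 = 6  ⇒  r_B = 6 − 5 = 1

rB=1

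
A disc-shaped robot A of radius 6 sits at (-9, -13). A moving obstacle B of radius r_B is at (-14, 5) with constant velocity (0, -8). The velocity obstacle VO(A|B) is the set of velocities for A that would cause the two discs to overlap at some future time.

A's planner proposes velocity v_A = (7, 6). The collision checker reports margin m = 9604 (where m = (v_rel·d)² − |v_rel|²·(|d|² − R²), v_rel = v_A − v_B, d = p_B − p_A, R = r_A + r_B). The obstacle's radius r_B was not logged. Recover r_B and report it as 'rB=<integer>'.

m = 9604
d = (-5, 18);  v_rel = (7, 14),  |v_rel|² = 245
v_rel×d = (7)·(18) − (14)·(-5) = 196
since m = R²·245 − 196²:  R² = (38416 + 9604) / 245 = 196
R = √196 = 14  ⇒  r_B = 14 − 6 = 8

rB=8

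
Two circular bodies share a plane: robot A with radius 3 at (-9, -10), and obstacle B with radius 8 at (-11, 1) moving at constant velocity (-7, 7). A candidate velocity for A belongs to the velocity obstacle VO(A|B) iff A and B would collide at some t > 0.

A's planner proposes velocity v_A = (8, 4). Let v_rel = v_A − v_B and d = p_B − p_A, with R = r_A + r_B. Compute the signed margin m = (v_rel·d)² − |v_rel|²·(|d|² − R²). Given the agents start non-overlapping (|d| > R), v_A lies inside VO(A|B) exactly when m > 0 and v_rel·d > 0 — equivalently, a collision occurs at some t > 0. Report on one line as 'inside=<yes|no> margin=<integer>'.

d = (-2, 11),  |d|² = 125;  R = 3+8 = 11,  c = 125−11² = 4
v_rel = (15, -3),  |v_rel|² = 234;  v_rel·d = (15)·(-2) + (-3)·(11) = -63
234·t² + 126·t + 4 = 0  ⇒  m = (-63)² − 234·4 = 3033
m = 3033 > 0,  v_rel·d = -63 < 0  ⇒  outside

inside=no margin=3033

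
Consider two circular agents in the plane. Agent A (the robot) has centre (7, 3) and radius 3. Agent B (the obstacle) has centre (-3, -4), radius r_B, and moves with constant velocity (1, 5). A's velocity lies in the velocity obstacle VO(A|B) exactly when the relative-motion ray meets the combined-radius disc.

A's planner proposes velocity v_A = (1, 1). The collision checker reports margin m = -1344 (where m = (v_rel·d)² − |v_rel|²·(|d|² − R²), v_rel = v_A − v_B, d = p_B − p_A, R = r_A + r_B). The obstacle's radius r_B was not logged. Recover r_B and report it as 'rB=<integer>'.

m = -1344
d = (-10, -7);  v_rel = (0, -4),  |v_rel|² = 16
v_rel×d = (0)·(-7) − (-4)·(-10) = -40
since m = R²·16 − (-40)²:  R² = (1600 + -1344) / 16 = 16
R = √16 = 4  ⇒  r_B = 4 − 3 = 1

rB=1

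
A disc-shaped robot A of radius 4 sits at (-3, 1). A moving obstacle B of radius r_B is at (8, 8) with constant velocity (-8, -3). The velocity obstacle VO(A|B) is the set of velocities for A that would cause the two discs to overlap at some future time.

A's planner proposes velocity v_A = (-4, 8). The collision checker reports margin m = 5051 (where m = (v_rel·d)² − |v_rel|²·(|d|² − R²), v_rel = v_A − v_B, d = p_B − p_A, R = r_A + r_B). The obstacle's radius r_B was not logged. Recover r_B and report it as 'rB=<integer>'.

m = 5051
d = (11, 7);  v_rel = (4, 11),  |v_rel|² = 137
v_rel×d = (4)·(7) − (11)·(11) = -93
since m = R²·137 − (-93)²:  R² = (8649 + 5051) / 137 = 100
R = √100 = 10  ⇒  r_B = 10 − 4 = 6

rB=6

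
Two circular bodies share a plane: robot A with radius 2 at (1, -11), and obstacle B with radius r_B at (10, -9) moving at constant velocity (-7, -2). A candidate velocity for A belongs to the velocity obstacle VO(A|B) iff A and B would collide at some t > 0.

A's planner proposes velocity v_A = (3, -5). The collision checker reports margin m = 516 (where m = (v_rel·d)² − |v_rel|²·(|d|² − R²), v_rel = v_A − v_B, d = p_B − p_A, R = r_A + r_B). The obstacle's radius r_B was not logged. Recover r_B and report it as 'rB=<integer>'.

m = 516
d = (9, 2);  v_rel = (10, -3),  |v_rel|² = 109
v_rel×d = (10)·(2) − (-3)·(9) = 47
since m = R²·109 − 47²:  R² = (2209 + 516) / 109 = 25
R = √25 = 5  ⇒  r_B = 5 − 2 = 3

rB=3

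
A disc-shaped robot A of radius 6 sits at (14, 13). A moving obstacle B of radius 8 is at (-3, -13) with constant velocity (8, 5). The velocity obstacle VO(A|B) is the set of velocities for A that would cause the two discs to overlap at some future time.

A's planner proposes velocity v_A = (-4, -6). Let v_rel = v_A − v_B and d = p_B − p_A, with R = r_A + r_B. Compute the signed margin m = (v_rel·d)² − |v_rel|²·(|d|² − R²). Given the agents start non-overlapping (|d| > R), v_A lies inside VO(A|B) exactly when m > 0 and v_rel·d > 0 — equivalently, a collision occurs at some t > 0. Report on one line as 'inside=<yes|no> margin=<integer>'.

d = (-17, -26),  |d|² = 965;  R = 6+8 = 14,  c = 965−14² = 769
v_rel = (-12, -11),  |v_rel|² = 265;  v_rel·d = (-12)·(-17) + (-11)·(-26) = 490
265·t² − 980·t + 769 = 0  ⇒  m = 490² − 265·769 = 36315
m = 36315 > 0,  v_rel·d = 490 > 0  ⇒  inside

inside=yes margin=36315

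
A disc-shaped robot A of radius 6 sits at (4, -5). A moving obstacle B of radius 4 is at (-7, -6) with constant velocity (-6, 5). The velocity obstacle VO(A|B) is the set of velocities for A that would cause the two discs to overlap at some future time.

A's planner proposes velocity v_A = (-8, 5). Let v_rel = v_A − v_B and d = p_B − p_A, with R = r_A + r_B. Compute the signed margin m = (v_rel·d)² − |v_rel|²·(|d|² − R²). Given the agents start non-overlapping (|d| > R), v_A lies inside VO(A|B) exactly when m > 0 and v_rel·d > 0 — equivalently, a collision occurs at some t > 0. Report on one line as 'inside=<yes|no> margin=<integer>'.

d = (-11, -1),  |d|² = 122;  R = 6+4 = 10,  c = 122−10² = 22
v_rel = (-2, 0),  |v_rel|² = 4;  v_rel·d = (-2)·(-11) + (0)·(-1) = 22
4·t² − 44·t + 22 = 0  ⇒  m = 22² − 4·22 = 396
m = 396 > 0,  v_rel·d = 22 > 0  ⇒  inside

inside=yes margin=396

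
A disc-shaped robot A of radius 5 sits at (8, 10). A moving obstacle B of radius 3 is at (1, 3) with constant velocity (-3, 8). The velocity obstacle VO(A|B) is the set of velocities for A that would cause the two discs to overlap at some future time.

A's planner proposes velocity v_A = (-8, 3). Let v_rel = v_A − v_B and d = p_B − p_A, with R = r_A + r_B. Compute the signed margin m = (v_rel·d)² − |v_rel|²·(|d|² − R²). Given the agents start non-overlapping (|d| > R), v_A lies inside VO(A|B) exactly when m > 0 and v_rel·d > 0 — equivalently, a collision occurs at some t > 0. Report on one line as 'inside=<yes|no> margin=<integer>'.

d = (-7, -7),  |d|² = 98;  R = 5+3 = 8,  c = 98−8² = 34
v_rel = (-5, -5),  |v_rel|² = 50;  v_rel·d = (-5)·(-7) + (-5)·(-7) = 70
50·t² − 140·t + 34 = 0  ⇒  m = 70² − 50·34 = 3200
m = 3200 > 0,  v_rel·d = 70 > 0  ⇒  inside

inside=yes margin=3200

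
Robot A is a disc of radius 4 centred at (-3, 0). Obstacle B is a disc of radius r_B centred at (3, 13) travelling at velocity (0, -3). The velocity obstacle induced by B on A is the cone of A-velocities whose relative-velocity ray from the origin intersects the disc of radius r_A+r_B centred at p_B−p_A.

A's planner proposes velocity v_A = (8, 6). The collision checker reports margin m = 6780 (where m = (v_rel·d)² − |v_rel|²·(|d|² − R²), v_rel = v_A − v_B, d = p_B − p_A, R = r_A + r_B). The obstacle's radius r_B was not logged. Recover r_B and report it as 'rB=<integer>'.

m = 6780
d = (6, 13);  v_rel = (8, 9),  |v_rel|² = 145
v_rel×d = (8)·(13) − (9)·(6) = 50
since m = R²·145 − 50²:  R² = (2500 + 6780) / 145 = 64
R = √64 = 8  ⇒  r_B = 8 − 4 = 4

rB=4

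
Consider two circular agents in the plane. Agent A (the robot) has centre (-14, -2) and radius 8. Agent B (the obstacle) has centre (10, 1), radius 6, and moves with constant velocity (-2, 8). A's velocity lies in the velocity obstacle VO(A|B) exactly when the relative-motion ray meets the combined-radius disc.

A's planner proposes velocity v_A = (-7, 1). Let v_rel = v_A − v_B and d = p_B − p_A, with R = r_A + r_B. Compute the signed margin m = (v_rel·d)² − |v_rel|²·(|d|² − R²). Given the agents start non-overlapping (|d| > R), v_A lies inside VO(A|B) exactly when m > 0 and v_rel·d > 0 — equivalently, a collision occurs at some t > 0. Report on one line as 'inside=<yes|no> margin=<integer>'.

d = (24, 3),  |d|² = 585;  R = 8+6 = 14,  c = 585−14² = 389
v_rel = (-5, -7),  |v_rel|² = 74;  v_rel·d = (-5)·(24) + (-7)·(3) = -141
74·t² + 282·t + 389 = 0  ⇒  m = (-141)² − 74·389 = -8905
m = -8905 < 0,  v_rel·d = -141 < 0  ⇒  outside

inside=no margin=-8905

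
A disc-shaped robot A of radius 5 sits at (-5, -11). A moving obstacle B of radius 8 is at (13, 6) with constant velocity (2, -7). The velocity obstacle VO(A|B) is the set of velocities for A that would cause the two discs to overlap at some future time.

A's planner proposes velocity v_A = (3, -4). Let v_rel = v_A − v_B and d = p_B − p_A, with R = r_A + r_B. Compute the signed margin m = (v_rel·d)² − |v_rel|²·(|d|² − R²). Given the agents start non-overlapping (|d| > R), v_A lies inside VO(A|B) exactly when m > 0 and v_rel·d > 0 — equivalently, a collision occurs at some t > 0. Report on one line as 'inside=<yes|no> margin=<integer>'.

d = (18, 17),  |d|² = 613;  R = 5+8 = 13,  c = 613−13² = 444
v_rel = (1, 3),  |v_rel|² = 10;  v_rel·d = (1)·(18) + (3)·(17) = 69
10·t² − 138·t + 444 = 0  ⇒  m = 69² − 10·444 = 321
m = 321 > 0,  v_rel·d = 69 > 0  ⇒  inside

inside=yes margin=321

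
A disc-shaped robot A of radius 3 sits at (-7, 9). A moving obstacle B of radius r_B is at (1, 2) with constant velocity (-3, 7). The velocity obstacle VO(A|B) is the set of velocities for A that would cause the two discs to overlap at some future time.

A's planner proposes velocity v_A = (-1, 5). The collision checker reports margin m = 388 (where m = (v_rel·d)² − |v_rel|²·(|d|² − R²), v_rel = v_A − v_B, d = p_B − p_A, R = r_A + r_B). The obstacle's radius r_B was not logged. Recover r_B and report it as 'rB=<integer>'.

m = 388
d = (8, -7);  v_rel = (2, -2),  |v_rel|² = 8
v_rel×d = (2)·(-7) − (-2)·(8) = 2
since m = R²·8 − 2²:  R² = (4 + 388) / 8 = 49
R = √49 = 7  ⇒  r_B = 7 − 3 = 4

rB=4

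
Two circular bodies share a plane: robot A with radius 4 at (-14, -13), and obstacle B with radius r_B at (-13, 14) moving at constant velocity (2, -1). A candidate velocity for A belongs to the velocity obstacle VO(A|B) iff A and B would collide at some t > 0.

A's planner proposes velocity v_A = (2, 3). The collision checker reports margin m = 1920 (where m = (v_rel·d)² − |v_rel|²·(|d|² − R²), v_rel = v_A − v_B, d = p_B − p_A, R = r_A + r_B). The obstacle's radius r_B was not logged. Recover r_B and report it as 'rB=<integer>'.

m = 1920
d = (1, 27);  v_rel = (0, 4),  |v_rel|² = 16
v_rel×d = (0)·(27) − (4)·(1) = -4
since m = R²·16 − (-4)²:  R² = (16 + 1920) / 16 = 121
R = √121 = 11  ⇒  r_B = 11 − 4 = 7

rB=7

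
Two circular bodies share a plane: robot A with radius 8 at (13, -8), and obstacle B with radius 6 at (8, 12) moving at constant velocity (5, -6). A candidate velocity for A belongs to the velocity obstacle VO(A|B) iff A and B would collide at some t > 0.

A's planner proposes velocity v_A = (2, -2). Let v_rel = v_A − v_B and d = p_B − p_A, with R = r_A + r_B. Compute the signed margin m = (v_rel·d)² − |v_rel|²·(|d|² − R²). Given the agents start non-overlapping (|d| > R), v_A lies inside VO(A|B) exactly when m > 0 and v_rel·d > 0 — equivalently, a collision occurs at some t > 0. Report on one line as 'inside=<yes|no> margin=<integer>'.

d = (-5, 20),  |d|² = 425;  R = 8+6 = 14,  c = 425−14² = 229
v_rel = (-3, 4),  |v_rel|² = 25;  v_rel·d = (-3)·(-5) + (4)·(20) = 95
25·t² − 190·t + 229 = 0  ⇒  m = 95² − 25·229 = 3300
m = 3300 > 0,  v_rel·d = 95 > 0  ⇒  inside

inside=yes margin=3300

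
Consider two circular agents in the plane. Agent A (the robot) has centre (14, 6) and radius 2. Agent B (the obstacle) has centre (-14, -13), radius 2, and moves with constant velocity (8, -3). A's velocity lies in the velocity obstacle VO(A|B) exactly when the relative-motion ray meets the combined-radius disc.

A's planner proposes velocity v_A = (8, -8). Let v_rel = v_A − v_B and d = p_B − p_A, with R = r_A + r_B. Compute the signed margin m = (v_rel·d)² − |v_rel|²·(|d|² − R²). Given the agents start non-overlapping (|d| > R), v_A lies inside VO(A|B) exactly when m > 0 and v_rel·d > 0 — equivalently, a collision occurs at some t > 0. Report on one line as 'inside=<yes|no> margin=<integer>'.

d = (-28, -19),  |d|² = 1145;  R = 2+2 = 4,  c = 1145−4² = 1129
v_rel = (0, -5),  |v_rel|² = 25;  v_rel·d = (0)·(-28) + (-5)·(-19) = 95
25·t² − 190·t + 1129 = 0  ⇒  m = 95² − 25·1129 = -19200
m = -19200 < 0,  v_rel·d = 95 > 0  ⇒  outside

inside=no margin=-19200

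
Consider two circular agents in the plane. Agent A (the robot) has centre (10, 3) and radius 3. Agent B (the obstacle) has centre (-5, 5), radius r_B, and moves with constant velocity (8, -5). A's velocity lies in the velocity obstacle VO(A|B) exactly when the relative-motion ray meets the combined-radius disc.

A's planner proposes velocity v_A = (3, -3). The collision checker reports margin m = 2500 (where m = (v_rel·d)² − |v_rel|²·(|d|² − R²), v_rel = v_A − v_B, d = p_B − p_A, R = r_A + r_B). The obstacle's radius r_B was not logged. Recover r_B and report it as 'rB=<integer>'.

m = 2500
d = (-15, 2);  v_rel = (-5, 2),  |v_rel|² = 29
v_rel×d = (-5)·(2) − (2)·(-15) = 20
since m = R²·29 − 20²:  R² = (400 + 2500) / 29 = 100
R = √100 = 10  ⇒  r_B = 10 − 3 = 7

rB=7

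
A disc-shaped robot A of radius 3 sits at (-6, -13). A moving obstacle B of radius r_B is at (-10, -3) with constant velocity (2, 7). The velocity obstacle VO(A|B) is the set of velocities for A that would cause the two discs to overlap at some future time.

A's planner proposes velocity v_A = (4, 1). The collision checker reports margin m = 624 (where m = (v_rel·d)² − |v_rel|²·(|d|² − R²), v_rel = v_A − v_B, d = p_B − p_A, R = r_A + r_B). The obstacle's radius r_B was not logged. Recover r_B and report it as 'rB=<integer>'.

m = 624
d = (-4, 10);  v_rel = (2, -6),  |v_rel|² = 40
v_rel×d = (2)·(10) − (-6)·(-4) = -4
since m = R²·40 − (-4)²:  R² = (16 + 624) / 40 = 16
R = √16 = 4  ⇒  r_B = 4 − 3 = 1

rB=1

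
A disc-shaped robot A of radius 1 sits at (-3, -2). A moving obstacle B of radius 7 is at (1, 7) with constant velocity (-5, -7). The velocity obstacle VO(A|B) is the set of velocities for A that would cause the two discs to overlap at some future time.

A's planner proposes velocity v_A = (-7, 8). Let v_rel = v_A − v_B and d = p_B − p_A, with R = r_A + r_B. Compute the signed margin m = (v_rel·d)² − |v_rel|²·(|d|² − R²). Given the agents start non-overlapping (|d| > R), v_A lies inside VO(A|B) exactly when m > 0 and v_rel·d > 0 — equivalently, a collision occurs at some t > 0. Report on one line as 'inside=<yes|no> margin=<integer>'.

d = (4, 9),  |d|² = 97;  R = 1+7 = 8,  c = 97−8² = 33
v_rel = (-2, 15),  |v_rel|² = 229;  v_rel·d = (-2)·(4) + (15)·(9) = 127
229·t² − 254·t + 33 = 0  ⇒  m = 127² − 229·33 = 8572
m = 8572 > 0,  v_rel·d = 127 > 0  ⇒  inside

inside=yes margin=8572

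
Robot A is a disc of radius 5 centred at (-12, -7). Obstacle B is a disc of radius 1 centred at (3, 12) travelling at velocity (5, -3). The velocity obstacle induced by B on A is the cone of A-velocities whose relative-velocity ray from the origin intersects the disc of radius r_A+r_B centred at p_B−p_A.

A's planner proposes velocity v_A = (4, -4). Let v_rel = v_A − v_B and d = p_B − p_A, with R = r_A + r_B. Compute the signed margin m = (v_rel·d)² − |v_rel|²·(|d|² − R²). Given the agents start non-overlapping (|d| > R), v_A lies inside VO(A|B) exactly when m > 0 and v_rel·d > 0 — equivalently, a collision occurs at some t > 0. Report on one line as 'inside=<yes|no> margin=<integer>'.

d = (15, 19),  |d|² = 586;  R = 5+1 = 6,  c = 586−6² = 550
v_rel = (-1, -1),  |v_rel|² = 2;  v_rel·d = (-1)·(15) + (-1)·(19) = -34
2·t² + 68·t + 550 = 0  ⇒  m = (-34)² − 2·550 = 56
m = 56 > 0,  v_rel·d = -34 < 0  ⇒  outside

inside=no margin=56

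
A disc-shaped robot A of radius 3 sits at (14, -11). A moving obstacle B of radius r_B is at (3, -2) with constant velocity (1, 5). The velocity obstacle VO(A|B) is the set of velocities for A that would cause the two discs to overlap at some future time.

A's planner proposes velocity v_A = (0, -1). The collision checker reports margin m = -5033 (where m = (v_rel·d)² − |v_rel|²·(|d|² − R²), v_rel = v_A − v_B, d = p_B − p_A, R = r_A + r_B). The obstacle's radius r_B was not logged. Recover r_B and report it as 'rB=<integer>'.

m = -5033
d = (-11, 9);  v_rel = (-1, -6),  |v_rel|² = 37
v_rel×d = (-1)·(9) − (-6)·(-11) = -75
since m = R²·37 − (-75)²:  R² = (5625 + -5033) / 37 = 16
R = √16 = 4  ⇒  r_B = 4 − 3 = 1

rB=1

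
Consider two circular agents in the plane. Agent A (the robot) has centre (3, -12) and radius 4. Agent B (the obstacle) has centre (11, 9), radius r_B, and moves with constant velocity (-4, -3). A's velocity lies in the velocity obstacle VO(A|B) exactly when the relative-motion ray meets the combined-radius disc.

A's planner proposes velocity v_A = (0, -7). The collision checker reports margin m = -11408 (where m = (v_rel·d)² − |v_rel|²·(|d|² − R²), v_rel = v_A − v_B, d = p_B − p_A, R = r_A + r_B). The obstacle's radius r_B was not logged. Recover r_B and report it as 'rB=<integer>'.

m = -11408
d = (8, 21);  v_rel = (4, -4),  |v_rel|² = 32
v_rel×d = (4)·(21) − (-4)·(8) = 116
since m = R²·32 − 116²:  R² = (13456 + -11408) / 32 = 64
R = √64 = 8  ⇒  r_B = 8 − 4 = 4

rB=4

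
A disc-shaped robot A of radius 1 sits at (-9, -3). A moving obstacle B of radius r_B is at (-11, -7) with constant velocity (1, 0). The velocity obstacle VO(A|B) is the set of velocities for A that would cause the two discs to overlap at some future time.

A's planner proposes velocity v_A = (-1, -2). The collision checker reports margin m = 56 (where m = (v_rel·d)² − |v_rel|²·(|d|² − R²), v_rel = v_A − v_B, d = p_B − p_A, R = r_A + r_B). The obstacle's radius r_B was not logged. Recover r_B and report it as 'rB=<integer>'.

m = 56
d = (-2, -4);  v_rel = (-2, -2),  |v_rel|² = 8
v_rel×d = (-2)·(-4) − (-2)·(-2) = 4
since m = R²·8 − 4²:  R² = (16 + 56) / 8 = 9
R = √9 = 3  ⇒  r_B = 3 − 1 = 2

rB=2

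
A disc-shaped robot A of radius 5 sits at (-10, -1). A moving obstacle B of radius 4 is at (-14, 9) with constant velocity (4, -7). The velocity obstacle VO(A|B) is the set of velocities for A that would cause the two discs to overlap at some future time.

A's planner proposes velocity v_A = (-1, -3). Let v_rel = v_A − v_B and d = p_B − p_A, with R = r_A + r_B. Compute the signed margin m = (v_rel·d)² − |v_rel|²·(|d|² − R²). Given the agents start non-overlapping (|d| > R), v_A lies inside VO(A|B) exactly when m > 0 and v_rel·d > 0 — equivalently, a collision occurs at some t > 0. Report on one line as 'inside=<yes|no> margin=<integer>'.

d = (-4, 10),  |d|² = 116;  R = 5+4 = 9,  c = 116−9² = 35
v_rel = (-5, 4),  |v_rel|² = 41;  v_rel·d = (-5)·(-4) + (4)·(10) = 60
41·t² − 120·t + 35 = 0  ⇒  m = 60² − 41·35 = 2165
m = 2165 > 0,  v_rel·d = 60 > 0  ⇒  inside

inside=yes margin=2165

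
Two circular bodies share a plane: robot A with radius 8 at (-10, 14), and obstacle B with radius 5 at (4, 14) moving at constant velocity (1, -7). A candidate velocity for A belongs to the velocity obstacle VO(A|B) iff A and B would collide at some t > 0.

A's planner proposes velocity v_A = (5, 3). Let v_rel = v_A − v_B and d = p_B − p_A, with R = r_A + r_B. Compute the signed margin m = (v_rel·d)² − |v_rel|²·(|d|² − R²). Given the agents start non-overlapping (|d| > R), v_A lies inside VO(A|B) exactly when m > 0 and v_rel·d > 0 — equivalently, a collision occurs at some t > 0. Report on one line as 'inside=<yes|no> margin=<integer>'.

d = (14, 0),  |d|² = 196;  R = 8+5 = 13,  c = 196−13² = 27
v_rel = (4, 10),  |v_rel|² = 116;  v_rel·d = (4)·(14) + (10)·(0) = 56
116·t² − 112·t + 27 = 0  ⇒  m = 56² − 116·27 = 4
m = 4 > 0,  v_rel·d = 56 > 0  ⇒  inside

inside=yes margin=4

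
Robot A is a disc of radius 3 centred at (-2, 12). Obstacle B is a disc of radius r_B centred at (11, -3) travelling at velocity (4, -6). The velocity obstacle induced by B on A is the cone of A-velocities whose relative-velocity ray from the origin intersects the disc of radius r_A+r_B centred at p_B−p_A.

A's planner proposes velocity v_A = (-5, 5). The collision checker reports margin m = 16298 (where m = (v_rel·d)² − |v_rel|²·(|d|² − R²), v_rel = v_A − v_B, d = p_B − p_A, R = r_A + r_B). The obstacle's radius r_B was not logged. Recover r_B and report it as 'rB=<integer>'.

m = 16298
d = (13, -15);  v_rel = (-9, 11),  |v_rel|² = 202
v_rel×d = (-9)·(-15) − (11)·(13) = -8
since m = R²·202 − (-8)²:  R² = (64 + 16298) / 202 = 81
R = √81 = 9  ⇒  r_B = 9 − 3 = 6

rB=6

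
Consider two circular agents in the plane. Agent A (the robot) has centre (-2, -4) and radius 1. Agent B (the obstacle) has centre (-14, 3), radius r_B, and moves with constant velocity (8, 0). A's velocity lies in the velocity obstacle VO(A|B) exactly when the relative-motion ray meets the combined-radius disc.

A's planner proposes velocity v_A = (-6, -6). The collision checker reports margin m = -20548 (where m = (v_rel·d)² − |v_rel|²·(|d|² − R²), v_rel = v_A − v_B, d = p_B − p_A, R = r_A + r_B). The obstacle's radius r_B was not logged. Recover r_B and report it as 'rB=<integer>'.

m = -20548
d = (-12, 7);  v_rel = (-14, -6),  |v_rel|² = 232
v_rel×d = (-14)·(7) − (-6)·(-12) = -170
since m = R²·232 − (-170)²:  R² = (28900 + -20548) / 232 = 36
R = √36 = 6  ⇒  r_B = 6 − 1 = 5

rB=5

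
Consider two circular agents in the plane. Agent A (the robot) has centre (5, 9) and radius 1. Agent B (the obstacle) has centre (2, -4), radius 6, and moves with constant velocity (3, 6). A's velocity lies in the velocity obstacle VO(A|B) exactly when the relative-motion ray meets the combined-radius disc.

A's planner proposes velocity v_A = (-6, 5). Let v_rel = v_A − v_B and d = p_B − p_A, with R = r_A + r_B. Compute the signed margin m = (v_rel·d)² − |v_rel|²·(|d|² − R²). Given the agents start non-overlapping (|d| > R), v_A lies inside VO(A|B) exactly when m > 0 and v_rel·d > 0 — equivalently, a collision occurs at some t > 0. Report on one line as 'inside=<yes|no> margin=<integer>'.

d = (-3, -13),  |d|² = 178;  R = 1+6 = 7,  c = 178−7² = 129
v_rel = (-9, -1),  |v_rel|² = 82;  v_rel·d = (-9)·(-3) + (-1)·(-13) = 40
82·t² − 80·t + 129 = 0  ⇒  m = 40² − 82·129 = -8978
m = -8978 < 0,  v_rel·d = 40 > 0  ⇒  outside

inside=no margin=-8978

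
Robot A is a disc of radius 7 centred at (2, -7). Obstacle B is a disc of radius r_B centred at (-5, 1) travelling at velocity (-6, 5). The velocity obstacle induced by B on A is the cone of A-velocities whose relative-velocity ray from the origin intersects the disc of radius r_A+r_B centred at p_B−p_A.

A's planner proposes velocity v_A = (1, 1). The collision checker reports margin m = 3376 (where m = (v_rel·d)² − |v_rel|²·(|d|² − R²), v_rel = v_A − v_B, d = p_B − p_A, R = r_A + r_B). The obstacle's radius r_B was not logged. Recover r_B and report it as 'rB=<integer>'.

m = 3376
d = (-7, 8);  v_rel = (7, -4),  |v_rel|² = 65
v_rel×d = (7)·(8) − (-4)·(-7) = 28
since m = R²·65 − 28²:  R² = (784 + 3376) / 65 = 64
R = √64 = 8  ⇒  r_B = 8 − 7 = 1

rB=1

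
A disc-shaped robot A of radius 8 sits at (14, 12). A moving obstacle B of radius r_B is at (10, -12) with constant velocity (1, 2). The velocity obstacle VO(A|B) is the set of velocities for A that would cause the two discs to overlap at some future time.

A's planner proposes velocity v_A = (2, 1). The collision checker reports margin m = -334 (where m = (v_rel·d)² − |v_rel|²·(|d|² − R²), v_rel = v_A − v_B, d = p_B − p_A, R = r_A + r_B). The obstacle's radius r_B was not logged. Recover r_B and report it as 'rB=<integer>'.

m = -334
d = (-4, -24);  v_rel = (1, -1),  |v_rel|² = 2
v_rel×d = (1)·(-24) − (-1)·(-4) = -28
since m = R²·2 − (-28)²:  R² = (784 + -334) / 2 = 225
R = √225 = 15  ⇒  r_B = 15 − 8 = 7

rB=7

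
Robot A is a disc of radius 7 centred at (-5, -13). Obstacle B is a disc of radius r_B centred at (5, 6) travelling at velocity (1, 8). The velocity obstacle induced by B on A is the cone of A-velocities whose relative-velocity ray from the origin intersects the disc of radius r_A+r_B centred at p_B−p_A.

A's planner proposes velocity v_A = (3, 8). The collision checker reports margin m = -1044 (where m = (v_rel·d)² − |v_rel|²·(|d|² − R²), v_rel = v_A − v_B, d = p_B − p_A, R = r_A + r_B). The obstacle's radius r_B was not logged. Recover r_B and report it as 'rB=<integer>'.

m = -1044
d = (10, 19);  v_rel = (2, 0),  |v_rel|² = 4
v_rel×d = (2)·(19) − (0)·(10) = 38
since m = R²·4 − 38²:  R² = (1444 + -1044) / 4 = 100
R = √100 = 10  ⇒  r_B = 10 − 7 = 3

rB=3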